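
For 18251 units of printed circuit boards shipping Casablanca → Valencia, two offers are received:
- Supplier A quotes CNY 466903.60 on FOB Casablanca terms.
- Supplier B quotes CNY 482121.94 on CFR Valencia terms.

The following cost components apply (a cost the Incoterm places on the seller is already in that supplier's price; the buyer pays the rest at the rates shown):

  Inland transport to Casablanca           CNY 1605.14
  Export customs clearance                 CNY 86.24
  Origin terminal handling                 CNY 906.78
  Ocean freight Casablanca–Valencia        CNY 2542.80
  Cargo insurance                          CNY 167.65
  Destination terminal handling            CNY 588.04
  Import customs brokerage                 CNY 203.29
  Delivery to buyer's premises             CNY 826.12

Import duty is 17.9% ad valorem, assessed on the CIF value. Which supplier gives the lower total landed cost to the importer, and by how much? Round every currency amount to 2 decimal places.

Supplier A (FOB):
CIF value = FOB price + freight + insurance = 466903.60 + 2542.80 + 167.65 = 469614.05
Import duty = 469614.05 × 17.9% = 84060.91
Buyer bears (A): 2542.80 + 167.65 + 588.04 + 203.29 + 826.12 = 4327.90
Landed cost (A) = invoice 466903.60 + 4327.90 + duty 84060.91 = 555292.41
Supplier B (CFR):
CIF value = CFR price + insurance = 482121.94 + 167.65 = 482289.59
Import duty = 482289.59 × 17.9% = 86329.84
Buyer bears (B): 167.65 + 588.04 + 203.29 + 826.12 = 1785.10
Landed cost (B) = invoice 482121.94 + 1785.10 + duty 86329.84 = 570236.88
Difference = |555292.41 − 570236.88| = 14944.47

Supplier A is cheaper by CNY 14944.47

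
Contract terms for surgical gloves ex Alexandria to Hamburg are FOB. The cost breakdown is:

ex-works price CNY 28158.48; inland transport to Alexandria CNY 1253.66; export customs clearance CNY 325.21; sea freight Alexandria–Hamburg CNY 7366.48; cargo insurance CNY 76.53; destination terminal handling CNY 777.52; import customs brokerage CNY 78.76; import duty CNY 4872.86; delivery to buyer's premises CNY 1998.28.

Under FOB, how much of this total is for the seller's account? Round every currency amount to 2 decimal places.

Seller's account: CNY 29737.35

FOB: the seller bears costs until goods are on board at the origin port; the buyer bears freight, insurance and all costs thereafter.
Seller's account: goods 28158.48 + inland to port 1253.66 + export clearance 325.21 = 29737.35
Buyer's account: freight 7366.48 + insurance 76.53 + destination terminal 777.52 + brokerage 78.76 + duty 4872.86 + delivery 1998.28 = 15170.43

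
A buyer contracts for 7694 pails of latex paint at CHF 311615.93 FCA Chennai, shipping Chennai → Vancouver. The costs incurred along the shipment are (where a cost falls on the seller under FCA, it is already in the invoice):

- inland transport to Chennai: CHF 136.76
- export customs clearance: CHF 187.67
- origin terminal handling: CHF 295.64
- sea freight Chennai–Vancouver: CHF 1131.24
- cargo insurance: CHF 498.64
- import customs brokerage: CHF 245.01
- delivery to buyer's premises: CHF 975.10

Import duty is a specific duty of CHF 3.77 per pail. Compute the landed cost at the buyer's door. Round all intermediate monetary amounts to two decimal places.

FCA: the seller delivers export-cleared goods to the carrier; the buyer bears costs from that point.
Already in the invoice (seller's account under FCA): inland to port, export clearance — exclude.
CIF value = FCA price + origin terminal + freight + insurance = 311615.93 + 295.64 + 1131.24 + 498.64 = 313541.45
Import duty = 7694 × 3.77 = 29006.38
Buyer bears: origin terminal 295.64 + freight 1131.24 + insurance 498.64 + brokerage 245.01 + delivery 975.10 + duty 29006.38 = 32152.01
Landed cost = invoice 311615.93 + 32152.01 = 343767.94

Total landed cost: CHF 343767.94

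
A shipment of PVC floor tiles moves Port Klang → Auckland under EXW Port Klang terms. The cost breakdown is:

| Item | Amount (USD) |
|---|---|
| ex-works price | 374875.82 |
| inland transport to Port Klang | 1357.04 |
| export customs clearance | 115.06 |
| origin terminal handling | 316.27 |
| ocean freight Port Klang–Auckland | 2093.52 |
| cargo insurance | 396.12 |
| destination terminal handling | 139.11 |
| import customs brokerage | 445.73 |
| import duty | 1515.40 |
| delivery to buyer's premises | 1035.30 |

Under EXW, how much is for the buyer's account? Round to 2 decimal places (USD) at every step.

Buyer's account: USD 7413.55

EXW: the seller makes goods available at their premises; the buyer bears all onward costs.
Seller's account: goods 374875.82 = 374875.82
Buyer's account: inland to port 1357.04 + export clearance 115.06 + origin terminal 316.27 + freight 2093.52 + insurance 396.12 + destination terminal 139.11 + brokerage 445.73 + duty 1515.40 + delivery 1035.30 = 7413.55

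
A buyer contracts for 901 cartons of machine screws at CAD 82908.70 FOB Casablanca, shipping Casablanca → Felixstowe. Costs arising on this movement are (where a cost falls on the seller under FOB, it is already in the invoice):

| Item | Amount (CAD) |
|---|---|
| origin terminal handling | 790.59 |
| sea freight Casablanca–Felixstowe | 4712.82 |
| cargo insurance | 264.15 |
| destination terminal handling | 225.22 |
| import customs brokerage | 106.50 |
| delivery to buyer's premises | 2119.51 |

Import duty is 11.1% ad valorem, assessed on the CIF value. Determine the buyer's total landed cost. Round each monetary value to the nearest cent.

FOB: the seller bears costs until goods are on board at the origin port; the buyer bears freight, insurance and all costs thereafter.
Already in the invoice (seller's account under FOB): origin terminal — exclude.
CIF value = FOB price + freight + insurance = 82908.70 + 4712.82 + 264.15 = 87885.67
Import duty = 87885.67 × 11.1% = 9755.31
Buyer bears: freight 4712.82 + insurance 264.15 + destination terminal 225.22 + brokerage 106.50 + delivery 2119.51 + duty 9755.31 = 17183.51
Landed cost = invoice 82908.70 + 17183.51 = 100092.21

Total landed cost: CAD 100092.21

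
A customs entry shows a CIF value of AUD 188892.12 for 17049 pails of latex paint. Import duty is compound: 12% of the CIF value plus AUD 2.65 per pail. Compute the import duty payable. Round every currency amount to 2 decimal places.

Import duty: AUD 67846.90

Ad valorem component: 188892.12 × 12% = 22667.05
Specific component: 17049 × 2.65 = 45179.85
Import duty = 22667.05 + 45179.85 = 67846.90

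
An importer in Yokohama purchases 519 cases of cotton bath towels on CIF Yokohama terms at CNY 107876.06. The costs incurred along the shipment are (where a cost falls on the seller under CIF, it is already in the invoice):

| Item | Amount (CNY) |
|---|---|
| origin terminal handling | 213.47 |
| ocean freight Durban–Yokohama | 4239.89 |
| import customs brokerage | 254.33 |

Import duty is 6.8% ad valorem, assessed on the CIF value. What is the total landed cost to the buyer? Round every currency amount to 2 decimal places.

CIF: the seller pays costs through ocean freight and marine insurance to the destination port.
Already in the invoice (seller's account under CIF): origin terminal, freight — exclude.
The CIF price already equals the CIF value: 107876.06
Import duty = 107876.06 × 6.8% = 7335.57
Buyer bears: brokerage 254.33 + duty 7335.57 = 7589.90
Landed cost = invoice 107876.06 + 7589.90 = 115465.96

Total landed cost: CNY 115465.96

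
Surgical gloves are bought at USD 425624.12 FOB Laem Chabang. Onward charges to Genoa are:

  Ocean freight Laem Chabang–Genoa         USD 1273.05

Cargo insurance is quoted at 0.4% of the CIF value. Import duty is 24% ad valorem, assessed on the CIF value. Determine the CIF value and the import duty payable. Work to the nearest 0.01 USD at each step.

Let C be the CIF value. C = FOB price + freight + 0.4% × C
C − 0.4% × C = 425624.12 + 1273.05
0.996 × C = 426897.17
C = 426897.17 / 0.996 = 428611.62
Insurance premium = 0.4% × 428611.62 = 1714.45
Import duty = 428611.62 × 24% = 102866.79

CIF value: USD 428611.62; import duty: USD 102866.79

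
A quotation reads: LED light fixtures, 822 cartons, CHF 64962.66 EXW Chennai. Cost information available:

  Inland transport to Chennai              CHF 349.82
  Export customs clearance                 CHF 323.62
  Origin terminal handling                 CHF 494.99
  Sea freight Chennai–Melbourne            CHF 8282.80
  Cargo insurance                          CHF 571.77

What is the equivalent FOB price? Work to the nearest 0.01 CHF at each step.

Not relevant to the conversion: freight, insurance — on the buyer under both terms; not part of either seller's price.
From EXW to FOB, the seller additionally bears: inland to port, export clearance, origin terminal.
FOB price = 64962.66 + 349.82 + 323.62 + 494.99 = 66131.09

FOB price: CHF 66131.09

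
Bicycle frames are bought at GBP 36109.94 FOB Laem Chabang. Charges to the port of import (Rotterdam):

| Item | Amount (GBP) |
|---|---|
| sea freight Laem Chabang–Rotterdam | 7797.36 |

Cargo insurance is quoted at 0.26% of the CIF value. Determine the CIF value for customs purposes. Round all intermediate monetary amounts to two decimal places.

CIF value: GBP 44021.76

Let C be the CIF value. C = FOB price + freight + 0.26% × C
C − 0.26% × C = 36109.94 + 7797.36
0.9974 × C = 43907.30
C = 43907.30 / 0.9974 = 44021.76
Insurance premium = 0.26% × 44021.76 = 114.46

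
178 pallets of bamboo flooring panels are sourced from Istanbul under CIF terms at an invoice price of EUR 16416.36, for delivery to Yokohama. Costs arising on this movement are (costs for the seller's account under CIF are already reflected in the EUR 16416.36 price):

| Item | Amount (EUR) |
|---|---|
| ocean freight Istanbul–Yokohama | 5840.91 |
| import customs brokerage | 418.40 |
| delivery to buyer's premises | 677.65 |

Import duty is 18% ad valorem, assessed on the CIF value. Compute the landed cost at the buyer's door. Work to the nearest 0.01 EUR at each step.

CIF: the seller pays costs through ocean freight and marine insurance to the destination port.
Already in the invoice (seller's account under CIF): freight — exclude.
The CIF price already equals the CIF value: 16416.36
Import duty = 16416.36 × 18% = 2954.94
Buyer bears: brokerage 418.40 + delivery 677.65 + duty 2954.94 = 4050.99
Landed cost = invoice 16416.36 + 4050.99 = 20467.35

Total landed cost: EUR 20467.35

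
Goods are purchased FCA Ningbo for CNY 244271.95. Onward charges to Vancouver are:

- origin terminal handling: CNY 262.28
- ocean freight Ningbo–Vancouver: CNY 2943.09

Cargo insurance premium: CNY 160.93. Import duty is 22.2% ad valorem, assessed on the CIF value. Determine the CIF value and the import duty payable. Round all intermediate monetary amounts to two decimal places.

CIF value: CNY 247638.25; import duty: CNY 54975.69

CIF = FCA price + pre-shipment costs + freight + insurance
CIF = 244271.95 + 262.28 + 2943.09 + 160.93 = 247638.25
Import duty = 247638.25 × 22.2% = 54975.69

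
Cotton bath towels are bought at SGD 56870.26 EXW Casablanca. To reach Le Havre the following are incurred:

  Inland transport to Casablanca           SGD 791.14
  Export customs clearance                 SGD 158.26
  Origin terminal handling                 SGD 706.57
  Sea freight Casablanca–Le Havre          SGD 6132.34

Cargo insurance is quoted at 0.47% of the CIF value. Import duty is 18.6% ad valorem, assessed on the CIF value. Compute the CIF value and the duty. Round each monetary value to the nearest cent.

CIF value: SGD 64963.90; import duty: SGD 12083.29

Let C be the CIF value. C = EXW price + pre-shipment costs + freight + 0.47% × C
C − 0.47% × C = 56870.26 + 791.14 + 158.26 + 706.57 + 6132.34
0.9953 × C = 64658.57
C = 64658.57 / 0.9953 = 64963.90
Insurance premium = 0.47% × 64963.90 = 305.33
Import duty = 64963.90 × 18.6% = 12083.29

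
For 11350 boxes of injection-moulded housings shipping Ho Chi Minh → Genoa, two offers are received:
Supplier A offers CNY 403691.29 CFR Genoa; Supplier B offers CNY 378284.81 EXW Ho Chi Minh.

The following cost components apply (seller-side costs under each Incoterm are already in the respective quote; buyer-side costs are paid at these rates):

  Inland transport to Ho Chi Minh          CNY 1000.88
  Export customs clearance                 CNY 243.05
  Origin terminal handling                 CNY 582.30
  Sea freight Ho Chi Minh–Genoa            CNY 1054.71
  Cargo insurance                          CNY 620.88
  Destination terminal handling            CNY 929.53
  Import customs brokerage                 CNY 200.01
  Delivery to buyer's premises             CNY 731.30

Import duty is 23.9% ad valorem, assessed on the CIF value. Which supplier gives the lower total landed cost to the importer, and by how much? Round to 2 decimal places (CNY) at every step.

Supplier B is cheaper by CNY 27909.15

Supplier A (CFR):
CIF value = CFR price + insurance = 403691.29 + 620.88 = 404312.17
Import duty = 404312.17 × 23.9% = 96630.61
Buyer bears (A): 620.88 + 929.53 + 200.01 + 731.30 = 2481.72
Landed cost (A) = invoice 403691.29 + 2481.72 + duty 96630.61 = 502803.62
Supplier B (EXW):
CIF value = EXW price + inland to port + export clearance + origin terminal + freight + insurance = 378284.81 + 1000.88 + 243.05 + 582.30 + 1054.71 + 620.88 = 381786.63
Import duty = 381786.63 × 23.9% = 91247.00
Buyer bears (B): 1000.88 + 243.05 + 582.30 + 1054.71 + 620.88 + 929.53 + 200.01 + 731.30 = 5362.66
Landed cost (B) = invoice 378284.81 + 5362.66 + duty 91247.00 = 474894.47
Difference = |502803.62 − 474894.47| = 27909.15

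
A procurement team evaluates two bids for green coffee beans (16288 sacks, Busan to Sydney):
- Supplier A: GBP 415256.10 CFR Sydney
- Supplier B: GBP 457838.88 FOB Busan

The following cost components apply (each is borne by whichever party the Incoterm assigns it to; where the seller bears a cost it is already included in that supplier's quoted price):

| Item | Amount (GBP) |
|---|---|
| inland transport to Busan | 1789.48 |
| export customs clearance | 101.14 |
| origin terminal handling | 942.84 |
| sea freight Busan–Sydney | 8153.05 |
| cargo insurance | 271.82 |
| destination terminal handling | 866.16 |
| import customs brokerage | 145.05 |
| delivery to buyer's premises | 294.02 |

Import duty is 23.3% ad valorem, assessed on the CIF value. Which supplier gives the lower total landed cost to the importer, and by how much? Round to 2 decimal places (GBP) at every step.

Supplier A (CFR):
CIF value = CFR price + insurance = 415256.10 + 271.82 = 415527.92
Import duty = 415527.92 × 23.3% = 96818.01
Buyer bears (A): 271.82 + 866.16 + 145.05 + 294.02 = 1577.05
Landed cost (A) = invoice 415256.10 + 1577.05 + duty 96818.01 = 513651.16
Supplier B (FOB):
CIF value = FOB price + freight + insurance = 457838.88 + 8153.05 + 271.82 = 466263.75
Import duty = 466263.75 × 23.3% = 108639.45
Buyer bears (B): 8153.05 + 271.82 + 866.16 + 145.05 + 294.02 = 9730.10
Landed cost (B) = invoice 457838.88 + 9730.10 + duty 108639.45 = 576208.43
Difference = |513651.16 − 576208.43| = 62557.27

Supplier A is cheaper by GBP 62557.27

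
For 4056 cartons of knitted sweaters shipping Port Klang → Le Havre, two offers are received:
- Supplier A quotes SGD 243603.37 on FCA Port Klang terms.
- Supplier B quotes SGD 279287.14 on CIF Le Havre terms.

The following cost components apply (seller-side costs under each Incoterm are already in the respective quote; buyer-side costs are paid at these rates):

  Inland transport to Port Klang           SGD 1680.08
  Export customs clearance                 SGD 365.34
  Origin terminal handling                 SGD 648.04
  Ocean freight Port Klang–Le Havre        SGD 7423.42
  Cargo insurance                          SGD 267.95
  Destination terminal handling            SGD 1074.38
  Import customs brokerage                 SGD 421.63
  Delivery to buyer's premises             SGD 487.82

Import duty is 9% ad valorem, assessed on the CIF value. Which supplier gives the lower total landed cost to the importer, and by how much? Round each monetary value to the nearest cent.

Supplier A is cheaper by SGD 29805.35

Supplier A (FCA):
CIF value = FCA price + origin terminal + freight + insurance = 243603.37 + 648.04 + 7423.42 + 267.95 = 251942.78
Import duty = 251942.78 × 9% = 22674.85
Buyer bears (A): 648.04 + 7423.42 + 267.95 + 1074.38 + 421.63 + 487.82 = 10323.24
Landed cost (A) = invoice 243603.37 + 10323.24 + duty 22674.85 = 276601.46
Supplier B (CIF):
The CIF price already equals the CIF value: 279287.14
Import duty = 279287.14 × 9% = 25135.84
Buyer bears (B): 1074.38 + 421.63 + 487.82 = 1983.83
Landed cost (B) = invoice 279287.14 + 1983.83 + duty 25135.84 = 306406.81
Difference = |276601.46 − 306406.81| = 29805.35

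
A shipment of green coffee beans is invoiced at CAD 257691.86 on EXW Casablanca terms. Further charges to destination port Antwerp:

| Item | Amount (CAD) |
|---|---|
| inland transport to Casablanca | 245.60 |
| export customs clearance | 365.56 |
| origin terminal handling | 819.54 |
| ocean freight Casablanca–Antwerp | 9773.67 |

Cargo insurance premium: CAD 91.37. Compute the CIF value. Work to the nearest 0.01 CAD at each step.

CIF value: CAD 268987.60

CIF = EXW price + pre-shipment costs + freight + insurance
CIF = 257691.86 + 245.60 + 365.56 + 819.54 + 9773.67 + 91.37 = 268987.60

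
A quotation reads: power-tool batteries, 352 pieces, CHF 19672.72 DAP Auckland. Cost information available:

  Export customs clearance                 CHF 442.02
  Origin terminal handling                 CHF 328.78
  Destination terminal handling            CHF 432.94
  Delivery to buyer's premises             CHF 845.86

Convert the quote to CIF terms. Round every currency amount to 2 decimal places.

CIF price: CHF 18393.92

Not relevant to the conversion: origin terminal, export clearance — on the seller under both DAP and CIF; already in the DAP price and stays in the CIF price.
From DAP to CIF, the seller no longer bears: destination terminal, delivery.
CIF price = 19672.72 − 432.94 − 845.86 = 18393.92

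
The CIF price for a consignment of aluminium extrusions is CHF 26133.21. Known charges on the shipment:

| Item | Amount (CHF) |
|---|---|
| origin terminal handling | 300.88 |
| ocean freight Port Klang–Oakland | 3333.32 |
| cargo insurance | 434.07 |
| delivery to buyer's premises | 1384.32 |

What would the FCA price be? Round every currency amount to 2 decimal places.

Not relevant to the conversion: delivery — on the buyer under both terms; not part of either seller's price.
From CIF to FCA, the seller no longer bears: origin terminal, freight, insurance.
FCA price = 26133.21 − 300.88 − 3333.32 − 434.07 = 22064.94

FCA price: CHF 22064.94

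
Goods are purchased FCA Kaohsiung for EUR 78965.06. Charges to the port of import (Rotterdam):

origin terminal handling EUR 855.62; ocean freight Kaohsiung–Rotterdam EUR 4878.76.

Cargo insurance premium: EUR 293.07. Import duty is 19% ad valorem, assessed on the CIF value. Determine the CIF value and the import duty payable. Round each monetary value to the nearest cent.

CIF value: EUR 84992.51; import duty: EUR 16148.58

CIF = FCA price + pre-shipment costs + freight + insurance
CIF = 78965.06 + 855.62 + 4878.76 + 293.07 = 84992.51
Import duty = 84992.51 × 19% = 16148.58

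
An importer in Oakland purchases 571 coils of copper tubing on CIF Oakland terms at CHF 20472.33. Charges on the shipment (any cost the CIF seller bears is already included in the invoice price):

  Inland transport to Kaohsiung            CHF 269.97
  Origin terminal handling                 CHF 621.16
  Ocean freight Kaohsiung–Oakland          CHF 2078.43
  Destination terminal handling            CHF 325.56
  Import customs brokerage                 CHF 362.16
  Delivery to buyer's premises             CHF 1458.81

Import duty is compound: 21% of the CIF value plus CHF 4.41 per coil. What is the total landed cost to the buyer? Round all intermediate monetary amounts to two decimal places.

CIF: the seller pays costs through ocean freight and marine insurance to the destination port.
Already in the invoice (seller's account under CIF): inland to port, origin terminal, freight — exclude.
The CIF price already equals the CIF value: 20472.33
Ad valorem component: 20472.33 × 21% = 4299.19
Specific component: 571 × 4.41 = 2518.11
Import duty = 4299.19 + 2518.11 = 6817.30
Buyer bears: destination terminal 325.56 + brokerage 362.16 + delivery 1458.81 + duty 6817.30 = 8963.83
Landed cost = invoice 20472.33 + 8963.83 = 29436.16

Total landed cost: CHF 29436.16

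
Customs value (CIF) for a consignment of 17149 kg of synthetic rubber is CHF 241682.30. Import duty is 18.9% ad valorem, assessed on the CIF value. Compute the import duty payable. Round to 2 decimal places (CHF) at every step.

Import duty = 241682.30 × 18.9% = 45677.95

Import duty: CHF 45677.95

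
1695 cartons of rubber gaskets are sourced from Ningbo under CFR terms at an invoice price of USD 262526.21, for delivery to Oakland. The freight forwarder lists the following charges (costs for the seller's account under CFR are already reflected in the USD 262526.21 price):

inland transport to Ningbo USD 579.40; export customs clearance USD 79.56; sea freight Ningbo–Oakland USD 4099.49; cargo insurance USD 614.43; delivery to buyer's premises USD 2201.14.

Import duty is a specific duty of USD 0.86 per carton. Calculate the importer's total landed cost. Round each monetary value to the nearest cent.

CFR: the seller pays costs through ocean freight to the destination port, but not insurance.
Already in the invoice (seller's account under CFR): inland to port, export clearance, freight — exclude.
CIF value = CFR price + insurance = 262526.21 + 614.43 = 263140.64
Import duty = 1695 × 0.86 = 1457.70
Buyer bears: insurance 614.43 + delivery 2201.14 + duty 1457.70 = 4273.27
Landed cost = invoice 262526.21 + 4273.27 = 266799.48

Total landed cost: USD 266799.48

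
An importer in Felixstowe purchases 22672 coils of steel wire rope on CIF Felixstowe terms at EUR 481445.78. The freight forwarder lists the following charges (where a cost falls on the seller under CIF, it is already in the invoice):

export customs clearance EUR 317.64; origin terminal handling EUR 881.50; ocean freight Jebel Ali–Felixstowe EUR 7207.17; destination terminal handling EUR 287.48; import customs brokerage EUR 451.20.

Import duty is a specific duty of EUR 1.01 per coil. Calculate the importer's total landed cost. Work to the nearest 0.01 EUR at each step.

Total landed cost: EUR 505083.18

CIF: the seller pays costs through ocean freight and marine insurance to the destination port.
Already in the invoice (seller's account under CIF): export clearance, origin terminal, freight — exclude.
The CIF price already equals the CIF value: 481445.78
Import duty = 22672 × 1.01 = 22898.72
Buyer bears: destination terminal 287.48 + brokerage 451.20 + duty 22898.72 = 23637.40
Landed cost = invoice 481445.78 + 23637.40 = 505083.18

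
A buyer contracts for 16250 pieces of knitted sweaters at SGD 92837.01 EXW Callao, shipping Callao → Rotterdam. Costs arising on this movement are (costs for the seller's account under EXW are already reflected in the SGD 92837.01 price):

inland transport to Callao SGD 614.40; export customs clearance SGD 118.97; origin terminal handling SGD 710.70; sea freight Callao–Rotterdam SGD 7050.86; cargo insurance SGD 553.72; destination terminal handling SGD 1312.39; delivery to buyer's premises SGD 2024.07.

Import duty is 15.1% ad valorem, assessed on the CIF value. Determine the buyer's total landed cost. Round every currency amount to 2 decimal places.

Total landed cost: SGD 120606.85

EXW: the seller makes goods available at their premises; the buyer bears all onward costs.
CIF value = EXW price + inland to port + export clearance + origin terminal + freight + insurance = 92837.01 + 614.40 + 118.97 + 710.70 + 7050.86 + 553.72 = 101885.66
Import duty = 101885.66 × 15.1% = 15384.73
Buyer bears: inland to port 614.40 + export clearance 118.97 + origin terminal 710.70 + freight 7050.86 + insurance 553.72 + destination terminal 1312.39 + delivery 2024.07 + duty 15384.73 = 27769.84
Landed cost = invoice 92837.01 + 27769.84 = 120606.85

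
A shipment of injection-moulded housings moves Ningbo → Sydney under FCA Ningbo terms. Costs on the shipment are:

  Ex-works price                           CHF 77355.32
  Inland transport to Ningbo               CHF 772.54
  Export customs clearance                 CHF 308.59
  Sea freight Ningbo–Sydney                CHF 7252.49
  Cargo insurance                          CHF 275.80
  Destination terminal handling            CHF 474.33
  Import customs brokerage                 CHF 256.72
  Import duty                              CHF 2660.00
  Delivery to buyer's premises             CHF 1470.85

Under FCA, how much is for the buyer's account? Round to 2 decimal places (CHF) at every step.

FCA: the seller delivers export-cleared goods to the carrier; the buyer bears costs from that point.
Seller's account: goods 77355.32 + inland to port 772.54 + export clearance 308.59 = 78436.45
Buyer's account: freight 7252.49 + insurance 275.80 + destination terminal 474.33 + brokerage 256.72 + duty 2660.00 + delivery 1470.85 = 12390.19

Buyer's account: CHF 12390.19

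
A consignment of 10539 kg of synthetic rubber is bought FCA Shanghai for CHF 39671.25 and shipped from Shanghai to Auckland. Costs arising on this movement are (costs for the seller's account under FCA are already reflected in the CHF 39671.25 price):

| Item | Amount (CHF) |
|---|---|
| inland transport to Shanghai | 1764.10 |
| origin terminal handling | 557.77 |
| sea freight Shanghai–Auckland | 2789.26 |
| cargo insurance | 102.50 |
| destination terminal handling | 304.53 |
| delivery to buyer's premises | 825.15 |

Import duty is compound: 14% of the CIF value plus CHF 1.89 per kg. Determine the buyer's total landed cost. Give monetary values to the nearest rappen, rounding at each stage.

Total landed cost: CHF 70206.08

FCA: the seller delivers export-cleared goods to the carrier; the buyer bears costs from that point.
Already in the invoice (seller's account under FCA): inland to port — exclude.
CIF value = FCA price + origin terminal + freight + insurance = 39671.25 + 557.77 + 2789.26 + 102.50 = 43120.78
Ad valorem component: 43120.78 × 14% = 6036.91
Specific component: 10539 × 1.89 = 19918.71
Import duty = 6036.91 + 19918.71 = 25955.62
Buyer bears: origin terminal 557.77 + freight 2789.26 + insurance 102.50 + destination terminal 304.53 + delivery 825.15 + duty 25955.62 = 30534.83
Landed cost = invoice 39671.25 + 30534.83 = 70206.08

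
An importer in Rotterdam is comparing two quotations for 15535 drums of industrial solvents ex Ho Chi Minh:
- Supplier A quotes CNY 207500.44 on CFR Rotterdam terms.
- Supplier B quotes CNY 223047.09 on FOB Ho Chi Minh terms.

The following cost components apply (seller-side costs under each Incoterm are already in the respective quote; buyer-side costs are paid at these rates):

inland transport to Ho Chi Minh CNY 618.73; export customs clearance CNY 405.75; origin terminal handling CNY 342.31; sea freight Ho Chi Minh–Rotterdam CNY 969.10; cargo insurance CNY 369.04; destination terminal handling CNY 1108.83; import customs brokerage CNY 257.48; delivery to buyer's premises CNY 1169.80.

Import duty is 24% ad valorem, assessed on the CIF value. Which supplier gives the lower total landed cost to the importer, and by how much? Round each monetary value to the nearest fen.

Supplier A (CFR):
CIF value = CFR price + insurance = 207500.44 + 369.04 = 207869.48
Import duty = 207869.48 × 24% = 49888.68
Buyer bears (A): 369.04 + 1108.83 + 257.48 + 1169.80 = 2905.15
Landed cost (A) = invoice 207500.44 + 2905.15 + duty 49888.68 = 260294.27
Supplier B (FOB):
CIF value = FOB price + freight + insurance = 223047.09 + 969.10 + 369.04 = 224385.23
Import duty = 224385.23 × 24% = 53852.46
Buyer bears (B): 969.10 + 369.04 + 1108.83 + 257.48 + 1169.80 = 3874.25
Landed cost (B) = invoice 223047.09 + 3874.25 + duty 53852.46 = 280773.80
Difference = |260294.27 − 280773.80| = 20479.53

Supplier A is cheaper by CNY 20479.53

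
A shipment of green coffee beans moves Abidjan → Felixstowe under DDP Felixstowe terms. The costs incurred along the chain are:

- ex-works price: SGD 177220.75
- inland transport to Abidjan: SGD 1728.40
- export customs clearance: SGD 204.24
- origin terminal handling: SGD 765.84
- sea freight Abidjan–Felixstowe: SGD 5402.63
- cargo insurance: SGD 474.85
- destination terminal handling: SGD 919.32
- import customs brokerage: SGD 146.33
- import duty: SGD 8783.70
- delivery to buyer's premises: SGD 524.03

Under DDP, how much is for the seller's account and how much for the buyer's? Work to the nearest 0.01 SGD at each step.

DDP: the seller bears all costs including import duty.
Seller's account: goods 177220.75 + inland to port 1728.40 + export clearance 204.24 + origin terminal 765.84 + freight 5402.63 + insurance 474.85 + destination terminal 919.32 + brokerage 146.33 + duty 8783.70 + delivery 524.03 = 196170.09
Buyer's account: 0.00

Seller: SGD 196170.09; buyer: SGD 0.00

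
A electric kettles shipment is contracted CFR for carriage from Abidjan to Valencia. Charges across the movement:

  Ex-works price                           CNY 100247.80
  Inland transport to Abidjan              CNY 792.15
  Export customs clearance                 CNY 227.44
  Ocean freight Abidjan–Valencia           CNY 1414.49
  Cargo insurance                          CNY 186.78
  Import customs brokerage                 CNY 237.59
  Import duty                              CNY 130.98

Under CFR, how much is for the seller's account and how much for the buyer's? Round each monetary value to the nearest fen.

CFR: the seller pays costs through ocean freight to the destination port, but not insurance.
Seller's account: goods 100247.80 + inland to port 792.15 + export clearance 227.44 + freight 1414.49 = 102681.88
Buyer's account: insurance 186.78 + brokerage 237.59 + duty 130.98 = 555.35

Seller: CNY 102681.88; buyer: CNY 555.35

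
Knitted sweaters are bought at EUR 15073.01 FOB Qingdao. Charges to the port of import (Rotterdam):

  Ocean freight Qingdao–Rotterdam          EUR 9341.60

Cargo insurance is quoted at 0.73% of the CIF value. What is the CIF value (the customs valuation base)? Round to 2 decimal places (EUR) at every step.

CIF value: EUR 24594.15

Let C be the CIF value. C = FOB price + freight + 0.73% × C
C − 0.73% × C = 15073.01 + 9341.60
0.9927 × C = 24414.61
C = 24414.61 / 0.9927 = 24594.15
Insurance premium = 0.73% × 24594.15 = 179.54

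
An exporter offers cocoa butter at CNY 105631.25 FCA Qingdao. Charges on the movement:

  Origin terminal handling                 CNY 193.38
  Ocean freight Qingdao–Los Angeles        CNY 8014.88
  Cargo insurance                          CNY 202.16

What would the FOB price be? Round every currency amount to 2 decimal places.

Not relevant to the conversion: insurance, freight — on the buyer under both terms; not part of either seller's price.
From FCA to FOB, the seller additionally bears: origin terminal.
FOB price = 105631.25 + 193.38 = 105824.63

FOB price: CNY 105824.63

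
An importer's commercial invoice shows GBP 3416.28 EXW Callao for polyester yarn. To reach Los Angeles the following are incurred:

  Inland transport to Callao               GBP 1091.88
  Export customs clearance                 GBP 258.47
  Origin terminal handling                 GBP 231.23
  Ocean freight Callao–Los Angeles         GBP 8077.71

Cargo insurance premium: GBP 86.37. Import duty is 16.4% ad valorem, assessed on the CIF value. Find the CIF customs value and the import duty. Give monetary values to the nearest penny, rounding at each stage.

CIF = EXW price + pre-shipment costs + freight + insurance
CIF = 3416.28 + 1091.88 + 258.47 + 231.23 + 8077.71 + 86.37 = 13161.94
Import duty = 13161.94 × 16.4% = 2158.56

CIF value: GBP 13161.94; import duty: GBP 2158.56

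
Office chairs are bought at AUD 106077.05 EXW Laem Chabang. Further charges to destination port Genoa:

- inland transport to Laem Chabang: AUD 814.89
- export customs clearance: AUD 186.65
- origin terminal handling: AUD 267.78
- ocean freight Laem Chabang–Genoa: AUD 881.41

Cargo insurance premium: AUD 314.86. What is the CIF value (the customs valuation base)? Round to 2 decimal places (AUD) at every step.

CIF value: AUD 108542.64

CIF = EXW price + pre-shipment costs + freight + insurance
CIF = 106077.05 + 814.89 + 186.65 + 267.78 + 881.41 + 314.86 = 108542.64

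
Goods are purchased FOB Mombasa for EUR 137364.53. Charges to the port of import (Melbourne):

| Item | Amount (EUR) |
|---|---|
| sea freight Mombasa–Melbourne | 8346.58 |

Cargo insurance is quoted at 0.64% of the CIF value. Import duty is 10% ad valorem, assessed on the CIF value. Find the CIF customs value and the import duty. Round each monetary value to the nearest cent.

CIF value: EUR 146649.67; import duty: EUR 14664.97

Let C be the CIF value. C = FOB price + freight + 0.64% × C
C − 0.64% × C = 137364.53 + 8346.58
0.9936 × C = 145711.11
C = 145711.11 / 0.9936 = 146649.67
Insurance premium = 0.64% × 146649.67 = 938.56
Import duty = 146649.67 × 10% = 14664.97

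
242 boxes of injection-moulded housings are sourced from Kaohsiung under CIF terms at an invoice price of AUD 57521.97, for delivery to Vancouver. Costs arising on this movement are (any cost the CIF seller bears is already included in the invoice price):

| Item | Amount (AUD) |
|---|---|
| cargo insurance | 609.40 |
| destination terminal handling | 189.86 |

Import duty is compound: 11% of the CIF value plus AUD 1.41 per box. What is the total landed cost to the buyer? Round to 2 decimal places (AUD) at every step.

Total landed cost: AUD 64380.47

CIF: the seller pays costs through ocean freight and marine insurance to the destination port.
Already in the invoice (seller's account under CIF): insurance — exclude.
The CIF price already equals the CIF value: 57521.97
Ad valorem component: 57521.97 × 11% = 6327.42
Specific component: 242 × 1.41 = 341.22
Import duty = 6327.42 + 341.22 = 6668.64
Buyer bears: destination terminal 189.86 + duty 6668.64 = 6858.50
Landed cost = invoice 57521.97 + 6858.50 = 64380.47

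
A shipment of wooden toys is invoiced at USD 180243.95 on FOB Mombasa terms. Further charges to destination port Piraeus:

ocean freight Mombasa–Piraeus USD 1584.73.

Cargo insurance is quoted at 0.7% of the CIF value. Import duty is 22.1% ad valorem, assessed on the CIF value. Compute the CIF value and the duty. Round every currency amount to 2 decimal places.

Let C be the CIF value. C = FOB price + freight + 0.7% × C
C − 0.7% × C = 180243.95 + 1584.73
0.993 × C = 181828.68
C = 181828.68 / 0.993 = 183110.45
Insurance premium = 0.7% × 183110.45 = 1281.77
Import duty = 183110.45 × 22.1% = 40467.41

CIF value: USD 183110.45; import duty: USD 40467.41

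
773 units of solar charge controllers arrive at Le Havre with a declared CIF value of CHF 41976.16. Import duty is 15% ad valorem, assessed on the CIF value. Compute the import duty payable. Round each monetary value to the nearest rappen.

Import duty = 41976.16 × 15% = 6296.42

Import duty: CHF 6296.42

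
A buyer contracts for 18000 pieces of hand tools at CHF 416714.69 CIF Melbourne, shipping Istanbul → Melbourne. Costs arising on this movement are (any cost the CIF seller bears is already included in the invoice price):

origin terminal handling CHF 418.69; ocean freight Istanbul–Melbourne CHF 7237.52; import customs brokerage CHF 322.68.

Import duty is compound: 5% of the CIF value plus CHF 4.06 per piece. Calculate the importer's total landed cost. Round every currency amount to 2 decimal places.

Total landed cost: CHF 510953.10

CIF: the seller pays costs through ocean freight and marine insurance to the destination port.
Already in the invoice (seller's account under CIF): origin terminal, freight — exclude.
The CIF price already equals the CIF value: 416714.69
Ad valorem component: 416714.69 × 5% = 20835.73
Specific component: 18000 × 4.06 = 73080.00
Import duty = 20835.73 + 73080.00 = 93915.73
Buyer bears: brokerage 322.68 + duty 93915.73 = 94238.41
Landed cost = invoice 416714.69 + 94238.41 = 510953.10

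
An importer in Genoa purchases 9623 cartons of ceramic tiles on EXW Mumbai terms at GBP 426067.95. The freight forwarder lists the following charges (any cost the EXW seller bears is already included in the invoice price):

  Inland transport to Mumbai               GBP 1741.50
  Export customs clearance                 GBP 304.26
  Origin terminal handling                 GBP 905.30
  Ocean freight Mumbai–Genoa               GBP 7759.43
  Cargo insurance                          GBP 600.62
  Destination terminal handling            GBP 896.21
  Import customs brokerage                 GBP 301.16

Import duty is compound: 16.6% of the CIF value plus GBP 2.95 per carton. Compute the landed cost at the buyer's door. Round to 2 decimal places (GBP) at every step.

EXW: the seller makes goods available at their premises; the buyer bears all onward costs.
CIF value = EXW price + inland to port + export clearance + origin terminal + freight + insurance = 426067.95 + 1741.50 + 304.26 + 905.30 + 7759.43 + 600.62 = 437379.06
Ad valorem component: 437379.06 × 16.6% = 72604.92
Specific component: 9623 × 2.95 = 28387.85
Import duty = 72604.92 + 28387.85 = 100992.77
Buyer bears: inland to port 1741.50 + export clearance 304.26 + origin terminal 905.30 + freight 7759.43 + insurance 600.62 + destination terminal 896.21 + brokerage 301.16 + duty 100992.77 = 113501.25
Landed cost = invoice 426067.95 + 113501.25 = 539569.20

Total landed cost: GBP 539569.20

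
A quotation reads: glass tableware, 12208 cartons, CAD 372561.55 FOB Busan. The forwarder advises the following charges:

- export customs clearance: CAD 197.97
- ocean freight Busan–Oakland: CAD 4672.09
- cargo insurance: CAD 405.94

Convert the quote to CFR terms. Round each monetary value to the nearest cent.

Not relevant to the conversion: export clearance — on the seller under both FOB and CFR; already in the FOB price and stays in the CFR price. insurance — on the buyer under both terms; not part of either seller's price.
From FOB to CFR, the seller additionally bears: freight.
CFR price = 372561.55 + 4672.09 = 377233.64

CFR price: CAD 377233.64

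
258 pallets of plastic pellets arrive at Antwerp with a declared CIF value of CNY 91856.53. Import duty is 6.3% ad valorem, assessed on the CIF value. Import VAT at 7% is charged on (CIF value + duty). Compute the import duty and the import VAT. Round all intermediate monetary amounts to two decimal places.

Import duty: CNY 5786.96; import VAT: CNY 6835.04

Import duty = 91856.53 × 6.3% = 5786.96
VAT base = CIF + duty = 91856.53 + 5786.96 = 97643.49
Import VAT = 97643.49 × 7% = 6835.04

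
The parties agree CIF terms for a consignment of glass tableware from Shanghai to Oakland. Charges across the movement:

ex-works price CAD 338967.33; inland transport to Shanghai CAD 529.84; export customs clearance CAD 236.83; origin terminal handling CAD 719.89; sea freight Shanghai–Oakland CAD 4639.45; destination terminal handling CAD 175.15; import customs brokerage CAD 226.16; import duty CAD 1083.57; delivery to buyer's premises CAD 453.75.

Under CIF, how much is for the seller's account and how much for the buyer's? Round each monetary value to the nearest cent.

CIF: the seller pays costs through ocean freight and marine insurance to the destination port.
Seller's account: goods 338967.33 + inland to port 529.84 + export clearance 236.83 + origin terminal 719.89 + freight 4639.45 = 345093.34
Buyer's account: destination terminal 175.15 + brokerage 226.16 + duty 1083.57 + delivery 453.75 = 1938.63

Seller: CAD 345093.34; buyer: CAD 1938.63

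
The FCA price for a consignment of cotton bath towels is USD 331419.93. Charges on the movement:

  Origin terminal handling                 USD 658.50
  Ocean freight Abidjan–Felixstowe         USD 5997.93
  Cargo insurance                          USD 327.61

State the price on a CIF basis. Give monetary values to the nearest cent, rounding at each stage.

CIF price: USD 338403.97

From FCA to CIF, the seller additionally bears: origin terminal, freight, insurance.
CIF price = 331419.93 + 658.50 + 5997.93 + 327.61 = 338403.97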